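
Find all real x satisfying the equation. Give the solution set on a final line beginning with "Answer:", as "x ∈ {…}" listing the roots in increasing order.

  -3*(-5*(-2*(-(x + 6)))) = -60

Step 1. [-3*(-5*(-2*(-(x + 6)))) = -60] -3 out front; divide by -3 ⇒ div: -5*(-2*(-(x + 6))) = 20.
Step 2. [-5*(-2*(-(x + 6))) = 20] divide by the outer -5. So div: -2*(-(x + 6)) = -4.
Step 3. [-2*(-(x + 6)) = -4] -2·(inner) — divide through by -2 ⇒ div: -(x + 6) = 2.
Step 4. [-(x + 6) = 2] LHS negated; negate both sides, so neg: x + 6 = -2.
Step 5. [x + 6 = -2] the outer +6 inverts by subtracting 6 ⇒ sub: x = -8.

Answer: x ∈ {-8}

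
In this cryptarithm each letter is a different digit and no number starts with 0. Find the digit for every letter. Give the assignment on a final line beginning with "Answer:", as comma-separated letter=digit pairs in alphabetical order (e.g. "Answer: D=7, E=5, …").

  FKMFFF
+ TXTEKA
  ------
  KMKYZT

Step 1. [col 1: F + A ≡ T (mod 10)] several values work for T in column 1 (F + A ≡ T (mod 10), carry-in 0); try T=2 ⇒ T=2.
Step 2. [col 1: F + A ≡ T (mod 10)] column 1 (F + A ≡ T (mod 10), carry-in 0) doesn't pin F yet; pick F=3 and continue ⇒ F=3.
Step 3. [col 1: F + A ≡ T (mod 10)] in column 1 we have F+A≡T with carry-in 0; given F=3, T=2 and digits 2,3 already taken and all letters distinct, that pins A to 9, so A=9.
Step 4. [col 2: F + K ≡ Z (mod 10)] column 2 (F + K ≡ Z (mod 10), carry-in 1) doesn't pin K yet; pick K=6 and continue ⇒ K=6.
Step 5. [col 2: F + K ≡ Z (mod 10)] column 2 reads F+K+carry(1)=Z with F=3, K=6; with digits 2,3,6,9 already taken and all letters distinct, the only value for Z is 0, so Z=0.
Step 6. [col 3: F + E ≡ Y (mod 10)] no forcing yet in column 3 (carry-in 1); Y=5 is free and consistent — try it. So Y=5.
Step 7. [col 3: F + E ≡ Y (mod 10)] in column 3 we have F+E≡Y with carry-in 1; given F=3, Y=5 and digits 0,2,3,5,6,9 already taken and all letters distinct, that pins E to 1 ⇒ E=1.
Step 8. [col 4: M + T ≡ K (mod 10)] from column 4 (T=2, K=6, carry-in 0, digits 0,1,2,3,5,6,9 already taken and all letters distinct): M must equal 4 ⇒ M=4.
Step 9. [col 5: K + X ≡ M (mod 10)] column 5: given K=6, M=4, carry-in 0, and digits 0,1,2,3,4,5,6,9 already taken and all letters distinct, K+X≡M (mod 10) forces X=8. So X=8.

Answer: A=9, E=1, F=3, K=6, M=4, T=2, X=8, Y=5, Z=0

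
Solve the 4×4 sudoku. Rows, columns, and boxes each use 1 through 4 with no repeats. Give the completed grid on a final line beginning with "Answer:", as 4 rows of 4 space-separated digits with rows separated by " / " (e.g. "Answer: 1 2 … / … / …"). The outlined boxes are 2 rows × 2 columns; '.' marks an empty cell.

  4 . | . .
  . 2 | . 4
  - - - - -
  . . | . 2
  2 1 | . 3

Step 1. [r3c3∈{1,4}] row 3 places 1 nowhere but r3c3 ⇒ r3c3=1.
Step 2. [r1c2∈{3}] nothing but 3 survives at r1c2 ⇒ r1c2=3.
Step 3. [r3c2∈{4}] r3c2 is down to just 4, so r3c2=4.
Step 4. [r1c3∈{2}] r1c3's peers cover all but 2. So r1c3=2.
Step 5. [r2c3∈{3}] only 3 remains possible at r2c3, so r2c3=3.
Step 6. [r2c1∈{1}] nothing but 1 survives at r2c1 ⇒ r2c1=1.
Step 7. [r3c1∈{3}] r3c1's peers cover all but 3 ⇒ r3c1=3.
Step 8. [r4c3∈{4}] only 4 remains possible at r4c3. So r4c3=4.
Step 9. [r1c4∈{1}] only 1 remains possible at r1c4 ⇒ r1c4=1.

Answer: 4 3 2 1 / 1 2 3 4 / 3 4 1 2 / 2 1 4 3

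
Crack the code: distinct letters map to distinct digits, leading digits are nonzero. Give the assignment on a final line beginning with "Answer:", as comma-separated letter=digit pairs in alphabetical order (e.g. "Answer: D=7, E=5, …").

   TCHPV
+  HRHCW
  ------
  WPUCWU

Step 1. [col 1: V + W ≡ U (mod 10)] several values work for W in column 1 (V + W ≡ U (mod 10), carry-in 0); try W=1. So W=1.
Step 2. [col 1: V + W ≡ U (mod 10)] column 1 (V + W ≡ U (mod 10), carry-in 0) doesn't pin V yet; pick V=9 and continue, so V=9.
Step 3. [col 1: V + W ≡ U (mod 10)] from column 1 (V=9, W=1, carry-in 0, digits 1,9 already taken and all letters distinct): U must equal 0, so U=0.
Step 4. [col 2: P + C ≡ W (mod 10)] several values work for P in column 2 (P + C ≡ W (mod 10), carry-in 1); try P=3 ⇒ P=3.
Step 5. [col 2: P + C ≡ W (mod 10)] column 2: given P=3, W=1, carry-in 1, and digits 0,1,3,9 already taken and all letters distinct, P+C≡W (mod 10) forces C=7 ⇒ C=7.
Step 6. [col 3: H + H ≡ C (mod 10)] column 3: given C=7, carry-in 1, and digits 0,1,3,7,9 already taken and all letters distinct, H+H≡C (mod 10) forces H=8 ⇒ H=8.
Step 7. [col 4: C + R ≡ U (mod 10)] column 4 reads C+R+carry(1)=U with C=7, U=0; with digits 0,1,3,7,8,9 already taken and all letters distinct, the only value for R is 2, so R=2.
Step 8. [col 5: T + H ≡ P (mod 10)] in column 5 we have T+H≡P with carry-in 1; given H=8, P=3 and digits 0,1,2,3,7,8,9 already taken and all letters distinct, that pins T to 4. So T=4.

Answer: C=7, H=8, P=3, R=2, T=4, U=0, V=9, W=1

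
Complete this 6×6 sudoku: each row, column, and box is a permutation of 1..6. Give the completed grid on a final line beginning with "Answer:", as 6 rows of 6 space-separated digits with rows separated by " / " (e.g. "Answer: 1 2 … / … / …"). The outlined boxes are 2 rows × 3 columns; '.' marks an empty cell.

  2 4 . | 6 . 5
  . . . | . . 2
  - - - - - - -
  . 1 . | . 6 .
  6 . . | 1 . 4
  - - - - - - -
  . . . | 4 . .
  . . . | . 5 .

Step 1. [r2c4∈{3}] r2c4's peers cover all but 3, so r2c4=3.
Step 2. [r3c6∈{3}] nothing but 3 survives at r3c6 ⇒ r3c6=3.
Step 3. [r5c5∈{1,2,3}] 3 has one home in col 5: r5c5. So r5c5=3.
Step 4. [r6c1∈{1,3,4}] across col 1, 3 lands solely at r6c1 ⇒ r6c1=3.
Step 5. [r6c3∈{1,2,4,6}] 4 has one home in row 6: r6c3 ⇒ r6c3=4.
Step 6. [r3c4∈{2,5}] col 4 places 5 nowhere but r3c4 ⇒ r3c4=5.
Step 7. [r3c3∈{2}] nothing but 2 survives at r3c3 ⇒ r3c3=2.
Step 8. [r5c2∈{2,5,6}] r5c2 is the only open cell in row 5 admitting 2. So r5c2=2.
Step 9. [r6c2∈{6}] nothing but 6 survives at r6c2, so r6c2=6.
Step 10. [r2c2∈{5}] r2c2's peers cover all but 5 ⇒ r2c2=5.
Step 11. [r2c1∈{1}] r2c1 has the single candidate 1 ⇒ r2c1=1.
Step 12. [r4c3∈{3,5}] in row 4, 5 fits only at r4c3, so r4c3=5.
Step 13. [r6c6∈{1}] r6c6 is down to just 1, so r6c6=1.
Step 14. [r2c5∈{4}] r2c5 has the single candidate 4 ⇒ r2c5=4.
Step 15. [r5c3∈{1}] r5c3's peers cover all but 1. So r5c3=1.
Step 16. [r1c5∈{1}] r1c5 has the single candidate 1, so r1c5=1.
Step 17. [r2c3∈{6}] r2c3 is down to just 6, so r2c3=6.
Step 18. [r6c4∈{2}] only 2 remains possible at r6c4 ⇒ r6c4=2.
Step 19. [r5c6∈{6}] r5c6's peers cover all but 6 ⇒ r5c6=6.
Step 20. [r3c1∈{4}] only 4 remains possible at r3c1. So r3c1=4.
Step 21. [r1c3∈{3}] nothing but 3 survives at r1c3. So r1c3=3.
Step 22. [r4c2∈{3}] r4c2 has the single candidate 3, so r4c2=3.
Step 23. [r4c5∈{2}] r4c5 has the single candidate 2. So r4c5=2.
Step 24. [r5c1∈{5}] only 5 remains possible at r5c1 ⇒ r5c1=5.

Answer: 2 4 3 6 1 5 / 1 5 6 3 4 2 / 4 1 2 5 6 3 / 6 3 5 1 2 4 / 5 2 1 4 3 6 / 3 6 4 2 5 1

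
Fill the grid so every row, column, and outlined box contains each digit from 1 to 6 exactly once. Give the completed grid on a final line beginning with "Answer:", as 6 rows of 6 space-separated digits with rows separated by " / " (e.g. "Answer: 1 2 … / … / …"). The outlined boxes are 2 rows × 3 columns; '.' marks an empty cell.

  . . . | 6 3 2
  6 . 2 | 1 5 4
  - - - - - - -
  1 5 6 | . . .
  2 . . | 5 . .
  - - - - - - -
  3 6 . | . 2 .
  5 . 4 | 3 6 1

Step 1. [r4c2∈{3,4}] 4 has one home in box 3: r4c2. So r4c2=4.
Step 2. [r5c4∈{4}] nothing but 4 survives at r5c4 ⇒ r5c4=4.
Step 3. [r4c6∈{3,6}] r4c6 is the only open cell in row 4 admitting 6. So r4c6=6.
Step 4. [r5c3∈{1}] nothing but 1 survives at r5c3. So r5c3=1.
Step 5. [r5c6∈{5}] r5c6's peers cover all but 5, so r5c6=5.
Step 6. [r3c4∈{2}] only 2 remains possible at r3c4. So r3c4=2.
Step 7. [r4c5∈{1}] r4c5 has the single candidate 1, so r4c5=1.
Step 8. [r1c3∈{5}] nothing but 5 survives at r1c3, so r1c3=5.
Step 9. [r3c5∈{4}] nothing but 4 survives at r3c5. So r3c5=4.
Step 10. [r1c2∈{1}] only 1 remains possible at r1c2. So r1c2=1.
Step 11. [r6c2∈{2}] r6c2's peers cover all but 2 ⇒ r6c2=2.
Step 12. [r1c1∈{4}] r1c1 is down to just 4, so r1c1=4.
Step 13. [r3c6∈{3}] r3c6's peers cover all but 3 ⇒ r3c6=3.
Step 14. [r2c2∈{3}] only 3 remains possible at r2c2. So r2c2=3.
Step 15. [r4c3∈{3}] r4c3 has the single candidate 3 ⇒ r4c3=3.

Answer: 4 1 5 6 3 2 / 6 3 2 1 5 4 / 1 5 6 2 4 3 / 2 4 3 5 1 6 / 3 6 1 4 2 5 / 5 2 4 3 6 1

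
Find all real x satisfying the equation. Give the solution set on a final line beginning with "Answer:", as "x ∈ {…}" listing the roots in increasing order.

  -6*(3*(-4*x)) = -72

Step 1. [-6*(3*(-4*x)) = -72] -6 out front; divide by -6. So div: 3*(-4*x) = 12.
Step 2. [3*(-4*x) = 12] 3 out front; divide by 3, so div: -4*x = 4.
Step 3. [-4*x = 4] divide by the outer -4 ⇒ div: x = -1.

Answer: x ∈ {-1}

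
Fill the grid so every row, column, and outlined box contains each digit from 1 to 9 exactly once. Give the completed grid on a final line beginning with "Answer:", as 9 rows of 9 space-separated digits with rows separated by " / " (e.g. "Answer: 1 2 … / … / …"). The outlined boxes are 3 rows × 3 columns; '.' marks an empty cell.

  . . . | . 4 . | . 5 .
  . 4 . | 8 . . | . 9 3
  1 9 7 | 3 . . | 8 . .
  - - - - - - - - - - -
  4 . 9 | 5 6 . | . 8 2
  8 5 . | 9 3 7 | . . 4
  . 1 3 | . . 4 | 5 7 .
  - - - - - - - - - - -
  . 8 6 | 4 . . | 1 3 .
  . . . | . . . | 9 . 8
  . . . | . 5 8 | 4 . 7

Step 1. [r3c5∈{2}] r3c5 is down to just 2 ⇒ r3c5=2.
Step 2. [r1c2∈{2,3,6}] col 2 places 6 nowhere but r1c2, so r1c2=6.
Step 3. [r8c6∈{1,2,3,6}] col 6 places 3 nowhere but r8c6. So r8c6=3.
Step 4. [r5c3∈{2}] r5c3 is down to just 2 ⇒ r5c3=2.
Step 5. [r7c6∈{2,9}] across col 6, 2 lands solely at r7c6, so r7c6=2.
Step 6. [r3c9∈{6}] nothing but 6 survives at r3c9, so r3c9=6.
Step 7. [r2c3∈{5}] only 5 remains possible at r2c3. So r2c3=5.
Step 8. [r2c1∈{2}] only 2 remains possible at r2c1. So r2c1=2.
Step 9. [r2c7∈{7}] r2c7's peers cover all but 7, so r2c7=7.
Step 10. [r2c5∈{1}] r2c5 is down to just 1, so r2c5=1.
Step 11. [r8c5∈{7}] r8c5 is down to just 7 ⇒ r8c5=7.
Step 12. [r9c2∈{2,3}] 3 has one home in col 2: r9c2. So r9c2=3.
Step 13. [r9c3∈{1}] r9c3's peers cover all but 1, so r9c3=1.
Step 14. [r9c4∈{6}] r9c4's peers cover all but 6, so r9c4=6.
Step 15. [r7c1∈{5,7,9}] 7 has one home in row 7: r7c1 ⇒ r7c1=7.
Step 16. [r8c8∈{2,6}] row 8 places 6 nowhere but r8c8, so r8c8=6.
Step 17. [r1c9∈{1}] nothing but 1 survives at r1c9 ⇒ r1c9=1.
Step 18. [r9c1∈{9}] nothing but 9 survives at r9c1, so r9c1=9.
Step 19. [r3c6∈{5}] r3c6's peers cover all but 5. So r3c6=5.
Step 20. [r5c8∈{1}] nothing but 1 survives at r5c8 ⇒ r5c8=1.
Step 21. [r1c1∈{3}] nothing but 3 survives at r1c1 ⇒ r1c1=3.
Step 22. [r7c5∈{9}] r7c5 is down to just 9 ⇒ r7c5=9.
Step 23. [r6c9∈{9}] r6c9's peers cover all but 9 ⇒ r6c9=9.
Step 24. [r3c8∈{4}] r3c8's peers cover all but 4. So r3c8=4.
Step 25. [r1c3∈{8}] r1c3 is down to just 8 ⇒ r1c3=8.
Step 26. [r6c1∈{6}] nothing but 6 survives at r6c1. So r6c1=6.
Step 27. [r6c5∈{8}] nothing but 8 survives at r6c5. So r6c5=8.
Step 28. [r1c6∈{9}] r1c6's peers cover all but 9, so r1c6=9.
Step 29. [r1c7∈{2}] nothing but 2 survives at r1c7. So r1c7=2.
Step 30. [r4c7∈{3}] r4c7 has the single candidate 3 ⇒ r4c7=3.
Step 31. [r1c4∈{7}] r1c4 is down to just 7 ⇒ r1c4=7.
Step 32. [r6c4∈{2}] r6c4 is down to just 2, so r6c4=2.
Step 33. [r2c6∈{6}] r2c6 is down to just 6, so r2c6=6.
Step 34. [r8c1∈{5}] r8c1's peers cover all but 5, so r8c1=5.
Step 35. [r8c4∈{1}] r8c4 is down to just 1, so r8c4=1.
Step 36. [r9c8∈{2}] r9c8 is down to just 2 ⇒ r9c8=2.
Step 37. [r4c6∈{1}] only 1 remains possible at r4c6, so r4c6=1.
Step 38. [r5c7∈{6}] r5c7's peers cover all but 6 ⇒ r5c7=6.
Step 39. [r7c9∈{5}] nothing but 5 survives at r7c9, so r7c9=5.
Step 40. [r4c2∈{7}] r4c2 is down to just 7 ⇒ r4c2=7.
Step 41. [r8c3∈{4}] r8c3's peers cover all but 4, so r8c3=4.
Step 42. [r8c2∈{2}] r8c2 has the single candidate 2 ⇒ r8c2=2.

Answer: 3 6 8 7 4 9 2 5 1 / 2 4 5 8 1 6 7 9 3 / 1 9 7 3 2 5 8 4 6 / 4 7 9 5 6 1 3 8 2 / 8 5 2 9 3 7 6 1 4 / 6 1 3 2 8 4 5 7 9 / 7 8 6 4 9 2 1 3 5 / 5 2 4 1 7 3 9 6 8 / 9 3 1 6 5 8 4 2 7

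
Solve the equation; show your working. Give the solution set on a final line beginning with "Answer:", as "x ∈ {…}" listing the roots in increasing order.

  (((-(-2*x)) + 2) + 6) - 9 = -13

Step 1. [(((-(-2*x)) + 2) + 6) - 9 = -13] add 9: x sits inside (… - 9) ⇒ sub: ((-(-2*x)) + 2) + 6 = -4.
Step 2. [((-(-2*x)) + 2) + 6 = -4] +6 is outermost — subtract 6 both sides ⇒ sub: (-(-2*x)) + 2 = -10.
Step 3. [(-(-2*x)) + 2 = -10] +2 is outermost — subtract 2 both sides. So sub: -(-2*x) = -12.
Step 4. [-(-2*x) = -12] flip signs both sides ⇒ neg: -2*x = 12.
Step 5. [-2*x = 12] -2·(inner) — divide through by -2, so div: x = -6.

Answer: x ∈ {-6}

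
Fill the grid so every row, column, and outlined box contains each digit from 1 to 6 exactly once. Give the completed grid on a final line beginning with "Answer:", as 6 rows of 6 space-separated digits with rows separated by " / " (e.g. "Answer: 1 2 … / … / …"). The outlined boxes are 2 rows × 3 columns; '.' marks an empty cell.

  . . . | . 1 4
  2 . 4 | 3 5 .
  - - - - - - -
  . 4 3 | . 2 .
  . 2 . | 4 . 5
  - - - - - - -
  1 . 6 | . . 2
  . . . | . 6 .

Step 1. [r6c6∈{1,3}] r6c6 is the only open cell in col 6 admitting 3. So r6c6=3.
Step 2. [r6c2∈{5}] only 5 remains possible at r6c2 ⇒ r6c2=5.
Step 3. [r2c6∈{6}] only 6 remains possible at r2c6. So r2c6=6.
Step 4. [r1c1∈{3,5,6}] r1c1 is the only open cell in col 1 admitting 3 ⇒ r1c1=3.
Step 5. [r3c4∈{1,6}] col 4 places 6 nowhere but r3c4, so r3c4=6.
Step 6. [r5c5∈{4}] r5c5 is down to just 4, so r5c5=4.
Step 7. [r6c4∈{1}] nothing but 1 survives at r6c4 ⇒ r6c4=1.
Step 8. [r5c2∈{3}] r5c2's peers cover all but 3, so r5c2=3.
Step 9. [r6c1∈{4}] r6c1 has the single candidate 4. So r6c1=4.
Step 10. [r3c1∈{5}] r3c1 has the single candidate 5 ⇒ r3c1=5.
Step 11. [r1c2∈{6}] only 6 remains possible at r1c2, so r1c2=6.
Step 12. [r2c2∈{1}] r2c2 has the single candidate 1 ⇒ r2c2=1.
Step 13. [r6c3∈{2}] only 2 remains possible at r6c3. So r6c3=2.
Step 14. [r3c6∈{1}] r3c6 has the single candidate 1, so r3c6=1.
Step 15. [r4c3∈{1}] nothing but 1 survives at r4c3. So r4c3=1.
Step 16. [r4c5∈{3}] nothing but 3 survives at r4c5. So r4c5=3.
Step 17. [r1c3∈{5}] r1c3 is down to just 5. So r1c3=5.
Step 18. [r1c4∈{2}] r1c4 has the single candidate 2, so r1c4=2.
Step 19. [r4c1∈{6}] r4c1 is down to just 6, so r4c1=6.
Step 20. [r5c4∈{5}] only 5 remains possible at r5c4 ⇒ r5c4=5.

Answer: 3 6 5 2 1 4 / 2 1 4 3 5 6 / 5 4 3 6 2 1 / 6 2 1 4 3 5 / 1 3 6 5 4 2 / 4 5 2 1 6 3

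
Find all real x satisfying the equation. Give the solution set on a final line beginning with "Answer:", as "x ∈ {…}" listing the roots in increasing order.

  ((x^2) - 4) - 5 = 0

Step 1. [((x^2) - 4) - 5 = 0] peel the -5: add 5 from each side. So sub: (x^2) - 4 = 5.
Step 2. [(x^2) - 4 = 5] peel the -4: add 4 from each side, so sub: x^2 = 9.
Step 3. [x^2 = 9] LHS squared, RHS 9 ≥ 0: apply √ (±) ⇒ sqrt: x = 3 or -3.

Answer: x ∈ {-3, 3}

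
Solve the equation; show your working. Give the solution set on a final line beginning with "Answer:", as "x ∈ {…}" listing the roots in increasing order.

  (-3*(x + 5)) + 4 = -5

Step 1. [(-3*(x + 5)) + 4 = -5] +4 is outermost — subtract 4 both sides ⇒ sub: -3*(x + 5) = -9.
Step 2. [-3*(x + 5) = -9] LHS = -3·(…); ÷-3 both sides. So div: x + 5 = 3.
Step 3. [x + 5 = 3] subtract 5: x sits inside (… + 5). So sub: x = -2.

Answer: x ∈ {-2}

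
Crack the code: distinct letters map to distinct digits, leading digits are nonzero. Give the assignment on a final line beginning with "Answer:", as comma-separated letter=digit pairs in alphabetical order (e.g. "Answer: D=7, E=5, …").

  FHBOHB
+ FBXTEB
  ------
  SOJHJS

Step 1. [col 1: B + B ≡ S (mod 10)] several values work for B in column 1 (B + B ≡ S (mod 10), carry-in 0); try B=6 ⇒ B=6.
Step 2. [col 1: B + B ≡ S (mod 10)] column 1: given B=6, carry-in 0, and digits 6 already taken and all letters distinct, B+B≡S (mod 10) forces S=2. So S=2.
Step 3. [col 2: H + E ≡ J (mod 10)] H=0 is one option consistent with column 2 (H + E ≡ J (mod 10), carry-in 1) — take it, so H=0.
Step 4. [col 2: H + E ≡ J (mod 10)] J=5 is one option consistent with column 2 (H + E ≡ J (mod 10), carry-in 1) — take it, so J=5.
Step 5. [col 2: H + E ≡ J (mod 10)] from column 2 (H=0, J=5, carry-in 1, digits 0,2,5,6 already taken and all letters distinct): E must equal 4, so E=4.
Step 6. [col 3: O + T ≡ H (mod 10)] column 3 (O + T ≡ H (mod 10), carry-in 0) doesn't pin O yet; pick O=7 and continue ⇒ O=7.
Step 7. [col 3: O + T ≡ H (mod 10)] in column 3 we have O+T≡H with carry-in 0; given O=7, H=0 and digits 0,2,4,5,6,7 already taken and all letters distinct, that pins T to 3 ⇒ T=3.
Step 8. [col 4: B + X ≡ J (mod 10)] in column 4 we have B+X≡J with carry-in 1; given B=6, J=5 and digits 0,2,3,4,5,6,7 already taken and all letters distinct, that pins X to 8. So X=8.
Step 9. [col 6: F + F ≡ S (mod 10)] in column 6 we have F+F≡S with carry-in 0; given S=2 and digits 0,2,3,4,5,6,7,8 already taken and all letters distinct, that pins F to 1. So F=1.

Answer: B=6, E=4, F=1, H=0, J=5, O=7, S=2, T=3, X=8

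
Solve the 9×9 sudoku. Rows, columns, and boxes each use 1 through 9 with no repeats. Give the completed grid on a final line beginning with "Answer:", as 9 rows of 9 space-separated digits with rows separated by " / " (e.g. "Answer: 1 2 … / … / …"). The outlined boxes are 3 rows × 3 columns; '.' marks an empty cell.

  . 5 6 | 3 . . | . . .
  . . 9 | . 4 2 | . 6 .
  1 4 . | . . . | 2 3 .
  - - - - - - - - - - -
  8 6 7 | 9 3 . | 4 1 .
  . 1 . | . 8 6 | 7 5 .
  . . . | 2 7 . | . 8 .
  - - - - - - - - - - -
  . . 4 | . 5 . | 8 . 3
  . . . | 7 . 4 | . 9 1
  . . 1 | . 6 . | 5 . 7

Step 1. [r6c7∈{3,6,9}] col 7 places 3 nowhere but r6c7. So r6c7=3.
Step 2. [r3c3∈{8}] r3c3 has the single candidate 8 ⇒ r3c3=8.
Step 3. [r1c7∈{1,9}] across col 7, 9 lands solely at r1c7. So r1c7=9.
Step 4. [r1c1∈{2,7}] 2 has one home in row 1: r1c1. So r1c1=2.
Step 5. [r6c2∈{9}] r6c2 has the single candidate 9, so r6c2=9.
Step 6. [r9c6∈{3,8,9}] across col 6, 3 lands solely at r9c6 ⇒ r9c6=3.
Step 7. [r1c6∈{1,7,8}] r1c6 is the only open cell in col 6 admitting 8. So r1c6=8.
Step 8. [r5c3∈{2,3}] 2 has one home in box 4: r5c3, so r5c3=2.
Step 9. [r7c6∈{1,9}] in box 8, 9 fits only at r7c6. So r7c6=9.
Step 10. [r3c9∈{5}] r3c9's peers cover all but 5 ⇒ r3c9=5.
Step 11. [r6c3∈{5}] nothing but 5 survives at r6c3. So r6c3=5.
Step 12. [r5c1∈{3,4}] r5c1 is the only open cell in row 5 admitting 3 ⇒ r5c1=3.
Step 13. [r8c2∈{2,3,8}] in row 8, 8 fits only at r8c2. So r8c2=8.
Step 14. [r9c2∈{2}] only 2 remains possible at r9c2, so r9c2=2.
Step 15. [r7c1∈{6,7}] 6 has one home in row 7: r7c1 ⇒ r7c1=6.
Step 16. [r1c8∈{4,7}] row 1 places 7 nowhere but r1c8 ⇒ r1c8=7.
Step 17. [r1c5∈{1}] nothing but 1 survives at r1c5. So r1c5=1.
Step 18. [r2c2∈{3,7}] row 2 places 3 nowhere but r2c2. So r2c2=3.
Step 19. [r4c9∈{2}] nothing but 2 survives at r4c9 ⇒ r4c9=2.
Step 20. [r6c6∈{1}] nothing but 1 survives at r6c6 ⇒ r6c6=1.
Step 21. [r4c6∈{5}] r4c6 has the single candidate 5. So r4c6=5.
Step 22. [r9c8∈{4}] r9c8's peers cover all but 4 ⇒ r9c8=4.
Step 23. [r3c6∈{7}] r3c6 is down to just 7. So r3c6=7.
Step 24. [r1c9∈{4}] only 4 remains possible at r1c9 ⇒ r1c9=4.
Step 25. [r8c5∈{2}] nothing but 2 survives at r8c5. So r8c5=2.
Step 26. [r3c5∈{9}] only 9 remains possible at r3c5. So r3c5=9.
Step 27. [r9c4∈{8}] r9c4 has the single candidate 8 ⇒ r9c4=8.
Step 28. [r8c1∈{5}] r8c1 has the single candidate 5 ⇒ r8c1=5.
Step 29. [r6c9∈{6}] r6c9 has the single candidate 6. So r6c9=6.
Step 30. [r7c2∈{7}] r7c2 is down to just 7 ⇒ r7c2=7.
Step 31. [r7c8∈{2}] only 2 remains possible at r7c8 ⇒ r7c8=2.
Step 32. [r2c7∈{1}] r2c7 has the single candidate 1 ⇒ r2c7=1.
Step 33. [r8c7∈{6}] nothing but 6 survives at r8c7. So r8c7=6.
Step 34. [r7c4∈{1}] r7c4 is down to just 1 ⇒ r7c4=1.
Step 35. [r2c1∈{7}] r2c1's peers cover all but 7, so r2c1=7.
Step 36. [r5c4∈{4}] r5c4 has the single candidate 4. So r5c4=4.
Step 37. [r5c9∈{9}] nothing but 9 survives at r5c9. So r5c9=9.
Step 38. [r3c4∈{6}] nothing but 6 survives at r3c4, so r3c4=6.
Step 39. [r9c1∈{9}] r9c1 is down to just 9. So r9c1=9.
Step 40. [r6c1∈{4}] nothing but 4 survives at r6c1. So r6c1=4.
Step 41. [r2c9∈{8}] r2c9 is down to just 8, so r2c9=8.
Step 42. [r8c3∈{3}] r8c3 is down to just 3, so r8c3=3.
Step 43. [r2c4∈{5}] r2c4 has the single candidate 5. So r2c4=5.

Answer: 2 5 6 3 1 8 9 7 4 / 7 3 9 5 4 2 1 6 8 / 1 4 8 6 9 7 2 3 5 / 8 6 7 9 3 5 4 1 2 / 3 1 2 4 8 6 7 5 9 / 4 9 5 2 7 1 3 8 6 / 6 7 4 1 5 9 8 2 3 / 5 8 3 7 2 4 6 9 1 / 9 2 1 8 6 3 5 4 7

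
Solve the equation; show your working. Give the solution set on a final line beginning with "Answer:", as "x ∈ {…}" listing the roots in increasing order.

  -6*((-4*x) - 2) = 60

Step 1. [-6*((-4*x) - 2) = 60] leading coefficient -6: divide by -6. So div: (-4*x) - 2 = -10.
Step 2. [(-4*x) - 2 = -10] peel the -2: add 2 from each side, so sub: -4*x = -8.
Step 3. [-4*x = -8] leading coefficient -4: divide by -4 ⇒ div: x = 2.

Answer: x ∈ {2}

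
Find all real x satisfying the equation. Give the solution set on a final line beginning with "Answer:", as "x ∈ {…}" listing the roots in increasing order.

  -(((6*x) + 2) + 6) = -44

Step 1. [-(((6*x) + 2) + 6) = -44] flip signs both sides ⇒ neg: ((6*x) + 2) + 6 = 44.
Step 2. [((6*x) + 2) + 6 = 44] subtract 6: x sits inside (… + 6), so sub: (6*x) + 2 = 38.
Step 3. [(6*x) + 2 = 38] +2 is outermost — subtract 2 both sides ⇒ sub: 6*x = 36.
Step 4. [6*x = 36] leading coefficient 6: divide by 6 ⇒ div: x = 6.

Answer: x ∈ {6}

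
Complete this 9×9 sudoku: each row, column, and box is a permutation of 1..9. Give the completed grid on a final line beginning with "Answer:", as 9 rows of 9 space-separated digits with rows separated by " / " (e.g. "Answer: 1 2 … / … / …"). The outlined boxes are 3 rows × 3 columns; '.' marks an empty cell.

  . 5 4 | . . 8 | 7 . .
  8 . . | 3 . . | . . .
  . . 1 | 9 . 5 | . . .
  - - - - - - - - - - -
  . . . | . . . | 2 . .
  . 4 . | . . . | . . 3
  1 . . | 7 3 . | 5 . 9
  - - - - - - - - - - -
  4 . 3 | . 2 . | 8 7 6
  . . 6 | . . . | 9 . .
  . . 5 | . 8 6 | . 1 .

Step 1. [r9c4∈{4}] only 4 remains possible at r9c4. So r9c4=4.
Step 2. [r9c9∈{2}] r9c9 is down to just 2 ⇒ r9c9=2.
Step 3. [r4c9∈{1,4,7,8}] col 9 places 7 nowhere but r4c9 ⇒ r4c9=7.
Step 4. [r5c7∈{1,6}] box 6 places 1 nowhere but r5c7 ⇒ r5c7=1.
Step 5. [r8c2∈{1,2,7,8}] r8c2 is the only open cell in row 8 admitting 8. So r8c2=8.
Step 6. [r7c4∈{1,5}] across row 7, 5 lands solely at r7c4 ⇒ r7c4=5.
Step 7. [r8c4∈{1}] r8c4 is down to just 1. So r8c4=1.
Step 8. [r8c5∈{7}] nothing but 7 survives at r8c5, so r8c5=7.
Step 9. [r2c6∈{1,2,4,7}] r2c6 is the only open cell in col 6 admitting 7, so r2c6=7.
Step 10. [r1c4∈{2,6}] across box 2, 2 lands solely at r1c4. So r1c4=2.
Step 11. [r5c3∈{2,7,8,9}] across col 3, 7 lands solely at r5c3 ⇒ r5c3=7.
Step 12. [r4c6∈{1,4,9}] in col 6, 1 fits only at r4c6 ⇒ r4c6=1.
Step 13. [r6c6∈{2,4}] in col 6, 4 fits only at r6c6, so r6c6=4.
Step 14. [r4c8∈{4,6,8}] row 4 places 4 nowhere but r4c8, so r4c8=4.
Step 15. [r8c9∈{4,5}] r8c9 is the only open cell in row 8 admitting 4 ⇒ r8c9=4.
Step 16. [r7c6∈{9}] nothing but 9 survives at r7c6 ⇒ r7c6=9.
Step 17. [r9c7∈{3}] r9c7's peers cover all but 3 ⇒ r9c7=3.
Step 18. [r8c1∈{2}] only 2 remains possible at r8c1. So r8c1=2.
Step 19. [r1c9∈{1}] r1c9's peers cover all but 1. So r1c9=1.
Step 20. [r1c5∈{6}] r1c5 has the single candidate 6, so r1c5=6.
Step 21. [r3c5∈{4}] r3c5 is down to just 4 ⇒ r3c5=4.
Step 22. [r3c7∈{6}] r3c7 has the single candidate 6. So r3c7=6.
Step 23. [r2c2∈{2,6,9}] across row 2, 6 lands solely at r2c2. So r2c2=6.
Step 24. [r6c8∈{6,8}] r6c8 is the only open cell in row 6 admitting 6. So r6c8=6.
Step 25. [r5c8∈{8}] only 8 remains possible at r5c8 ⇒ r5c8=8.
Step 26. [r6c3∈{2,8}] row 6 places 8 nowhere but r6c3. So r6c3=8.
Step 27. [r4c3∈{9}] r4c3 has the single candidate 9, so r4c3=9.
Step 28. [r2c8∈{2,5,9}] r2c8 is the only open cell in row 2 admitting 9. So r2c8=9.
Step 29. [r1c1∈{3,9}] row 1 places 9 nowhere but r1c1. So r1c1=9.
Step 30. [r9c1∈{7}] r9c1 has the single candidate 7. So r9c1=7.
Step 31. [r3c1∈{3}] only 3 remains possible at r3c1, so r3c1=3.
Step 32. [r5c4∈{6}] r5c4 has the single candidate 6 ⇒ r5c4=6.
Step 33. [r4c5∈{5}] only 5 remains possible at r4c5, so r4c5=5.
Step 34. [r3c8∈{2}] only 2 remains possible at r3c8, so r3c8=2.
Step 35. [r2c9∈{5}] only 5 remains possible at r2c9. So r2c9=5.
Step 36. [r2c7∈{4}] only 4 remains possible at r2c7, so r2c7=4.
Step 37. [r7c2∈{1}] r7c2's peers cover all but 1. So r7c2=1.
Step 38. [r5c6∈{2}] only 2 remains possible at r5c6. So r5c6=2.
Step 39. [r2c3∈{2}] r2c3 has the single candidate 2. So r2c3=2.
Step 40. [r5c1∈{5}] r5c1 is down to just 5, so r5c1=5.
Step 41. [r8c8∈{5}] only 5 remains possible at r8c8 ⇒ r8c8=5.
Step 42. [r6c2∈{2}] nothing but 2 survives at r6c2 ⇒ r6c2=2.
Step 43. [r1c8∈{3}] only 3 remains possible at r1c8. So r1c8=3.
Step 44. [r8c6∈{3}] nothing but 3 survives at r8c6, so r8c6=3.
Step 45. [r3c2∈{7}] r3c2 is down to just 7 ⇒ r3c2=7.
Step 46. [r9c2∈{9}] nothing but 9 survives at r9c2. So r9c2=9.
Step 47. [r3c9∈{8}] r3c9 has the single candidate 8 ⇒ r3c9=8.
Step 48. [r4c1∈{6}] r4c1's peers cover all but 6. So r4c1=6.
Step 49. [r4c2∈{3}] r4c2 has the single candidate 3. So r4c2=3.
Step 50. [r5c5∈{9}] nothing but 9 survives at r5c5. So r5c5=9.
Step 51. [r2c5∈{1}] r2c5 is down to just 1, so r2c5=1.
Step 52. [r4c4∈{8}] r4c4 is down to just 8, so r4c4=8.

Answer: 9 5 4 2 6 8 7 3 1 / 8 6 2 3 1 7 4 9 5 / 3 7 1 9 4 5 6 2 8 / 6 3 9 8 5 1 2 4 7 / 5 4 7 6 9 2 1 8 3 / 1 2 8 7 3 4 5 6 9 / 4 1 3 5 2 9 8 7 6 / 2 8 6 1 7 3 9 5 4 / 7 9 5 4 8 6 3 1 2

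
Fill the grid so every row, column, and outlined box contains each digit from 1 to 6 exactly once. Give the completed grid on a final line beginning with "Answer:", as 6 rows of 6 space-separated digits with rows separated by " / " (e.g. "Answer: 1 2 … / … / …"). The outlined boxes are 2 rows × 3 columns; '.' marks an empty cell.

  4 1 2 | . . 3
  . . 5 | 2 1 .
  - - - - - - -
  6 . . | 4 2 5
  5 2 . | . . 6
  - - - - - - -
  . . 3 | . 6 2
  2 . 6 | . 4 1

Step 1. [r5c4∈{5}] r5c4's peers cover all but 5 ⇒ r5c4=5.
Step 2. [r4c4∈{1,3}] r4c4 is the only open cell in col 4 admitting 1, so r4c4=1.
Step 3. [r3c2∈{3}] r3c2's peers cover all but 3, so r3c2=3.
Step 4. [r6c2∈{5}] only 5 remains possible at r6c2, so r6c2=5.
Step 5. [r5c2∈{4}] r5c2's peers cover all but 4 ⇒ r5c2=4.
Step 6. [r4c3∈{4}] only 4 remains possible at r4c3 ⇒ r4c3=4.
Step 7. [r4c5∈{3}] r4c5's peers cover all but 3, so r4c5=3.
Step 8. [r2c1∈{3}] only 3 remains possible at r2c1, so r2c1=3.
Step 9. [r2c2∈{6}] nothing but 6 survives at r2c2 ⇒ r2c2=6.
Step 10. [r1c5∈{5}] r1c5 has the single candidate 5. So r1c5=5.
Step 11. [r1c4∈{6}] nothing but 6 survives at r1c4 ⇒ r1c4=6.
Step 12. [r3c3∈{1}] r3c3 has the single candidate 1, so r3c3=1.
Step 13. [r5c1∈{1}] only 1 remains possible at r5c1 ⇒ r5c1=1.
Step 14. [r6c4∈{3}] r6c4 has the single candidate 3. So r6c4=3.
Step 15. [r2c6∈{4}] r2c6 is down to just 4, so r2c6=4.

Answer: 4 1 2 6 5 3 / 3 6 5 2 1 4 / 6 3 1 4 2 5 / 5 2 4 1 3 6 / 1 4 3 5 6 2 / 2 5 6 3 4 1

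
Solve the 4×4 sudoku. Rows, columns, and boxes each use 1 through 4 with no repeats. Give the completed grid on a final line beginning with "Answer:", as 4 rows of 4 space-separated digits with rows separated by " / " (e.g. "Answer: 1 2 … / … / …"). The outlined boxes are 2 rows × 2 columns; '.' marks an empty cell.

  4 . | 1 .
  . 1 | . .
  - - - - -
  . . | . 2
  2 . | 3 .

Step 1. [r3c3∈{4}] r3c3's peers cover all but 4. So r3c3=4.
Step 2. [r2c1∈{3}] nothing but 3 survives at r2c1. So r2c1=3.
Step 3. [r2c3∈{2}] only 2 remains possible at r2c3. So r2c3=2.
Step 4. [r2c4∈{4}] r2c4 is down to just 4, so r2c4=4.
Step 5. [r3c2∈{3}] r3c2's peers cover all but 3. So r3c2=3.
Step 6. [r1c4∈{3}] r1c4 is down to just 3. So r1c4=3.
Step 7. [r3c1∈{1}] r3c1 has the single candidate 1, so r3c1=1.
Step 8. [r1c2∈{2}] r1c2's peers cover all but 2 ⇒ r1c2=2.
Step 9. [r4c2∈{4}] r4c2 has the single candidate 4, so r4c2=4.
Step 10. [r4c4∈{1}] r4c4 is down to just 1. So r4c4=1.

Answer: 4 2 1 3 / 3 1 2 4 / 1 3 4 2 / 2 4 3 1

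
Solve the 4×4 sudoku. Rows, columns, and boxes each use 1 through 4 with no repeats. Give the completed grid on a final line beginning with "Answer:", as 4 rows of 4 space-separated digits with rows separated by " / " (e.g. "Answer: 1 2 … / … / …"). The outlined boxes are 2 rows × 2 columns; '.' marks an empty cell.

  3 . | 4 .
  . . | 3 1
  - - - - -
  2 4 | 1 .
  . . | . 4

Step 1. [r1c2∈{1,2}] r1c2 is the only open cell in row 1 admitting 1, so r1c2=1.
Step 2. [r4c3∈{2}] only 2 remains possible at r4c3 ⇒ r4c3=2.
Step 3. [r3c4∈{3}] r3c4 has the single candidate 3, so r3c4=3.
Step 4. [r1c4∈{2}] nothing but 2 survives at r1c4 ⇒ r1c4=2.
Step 5. [r4c2∈{3}] only 3 remains possible at r4c2. So r4c2=3.
Step 6. [r2c2∈{2}] r2c2 has the single candidate 2, so r2c2=2.
Step 7. [r4c1∈{1}] r4c1's peers cover all but 1, so r4c1=1.
Step 8. [r2c1∈{4}] nothing but 4 survives at r2c1 ⇒ r2c1=4.

Answer: 3 1 4 2 / 4 2 3 1 / 2 4 1 3 / 1 3 2 4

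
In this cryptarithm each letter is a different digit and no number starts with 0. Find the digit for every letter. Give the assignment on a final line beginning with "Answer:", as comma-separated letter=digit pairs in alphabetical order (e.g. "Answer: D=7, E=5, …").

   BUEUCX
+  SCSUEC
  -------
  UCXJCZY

Step 1. [col 1: X + C ≡ Y (mod 10)] no forcing yet in column 1 (carry-in 0); C=3 is free and consistent — try it. So C=3.
Step 2. [col 1: X + C ≡ Y (mod 10)] column 1 (X + C ≡ Y (mod 10), carry-in 0) doesn't pin X yet; pick X=5 and continue ⇒ X=5.
Step 3. [U] U is the leading digit of a 7-digit sum of two 6-digit numbers; the final carry is exactly 1 ⇒ U=1.
Step 4. [col 1: X + C ≡ Y (mod 10)] in column 1 we have X+C≡Y with carry-in 0; given X=5, C=3 and digits 1,3,5 already taken and all letters distinct, that pins Y to 8. So Y=8.
Step 5. [col 2: C + E ≡ Z (mod 10)] several values work for Z in column 2 (C + E ≡ Z (mod 10), carry-in 0); try Z=0 ⇒ Z=0.
Step 6. [col 2: C + E ≡ Z (mod 10)] from column 2 (C=3, Z=0, carry-in 0, digits 0,1,3,5,8 already taken and all letters distinct): E must equal 7. So E=7.
Step 7. [col 4: E + S ≡ J (mod 10)] S=9 is one option consistent with column 4 (E + S ≡ J (mod 10), carry-in 0) — take it. So S=9.
Step 8. [col 4: E + S ≡ J (mod 10)] from column 4 (E=7, S=9, carry-in 0, digits 0,1,3,5,7,8,9 already taken and all letters distinct): J must equal 6. So J=6.
Step 9. [col 6: B + S ≡ C (mod 10)] column 6: given S=9, C=3, carry-in 0, and digits 0,1,3,5,6,7,8,9 already taken and all letters distinct, B+S≡C (mod 10) forces B=4. So B=4.

Answer: B=4, C=3, E=7, J=6, S=9, U=1, X=5, Y=8, Z=0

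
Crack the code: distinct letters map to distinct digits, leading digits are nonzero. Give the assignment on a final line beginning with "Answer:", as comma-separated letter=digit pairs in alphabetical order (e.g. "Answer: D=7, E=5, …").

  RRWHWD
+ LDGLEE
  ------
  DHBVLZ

Step 1. [col 1: D + E ≡ Z (mod 10)] E=3 is one option consistent with column 1 (D + E ≡ Z (mod 10), carry-in 0) — take it. So E=3.
Step 2. [col 1: D + E ≡ Z (mod 10)] D=7 is one option consistent with column 1 (D + E ≡ Z (mod 10), carry-in 0) — take it ⇒ D=7.
Step 3. [col 1: D + E ≡ Z (mod 10)] column 1 reads D+E+carry(0)=Z with D=7, E=3; with digits 3,7 already taken and all letters distinct, the only value for Z is 0 ⇒ Z=0.
Step 4. [col 2: W + E ≡ L (mod 10)] column 2 (W + E ≡ L (mod 10), carry-in 1) doesn't pin L yet; pick L=5 and continue ⇒ L=5.
Step 5. [col 2: W + E ≡ L (mod 10)] column 2: given E=3, L=5, carry-in 1, and digits 0,3,5,7 already taken and all letters distinct, W+E≡L (mod 10) forces W=1, so W=1.
Step 6. [col 3: H + L ≡ V (mod 10)] column 3 (H + L ≡ V (mod 10), carry-in 0) doesn't pin V yet; pick V=4 and continue ⇒ V=4.
Step 7. [col 3: H + L ≡ V (mod 10)] from column 3 (L=5, V=4, carry-in 0, digits 0,1,3,4,5,7 already taken and all letters distinct): H must equal 9, so H=9.
Step 8. [col 4: W + G ≡ B (mod 10)] column 4 reads W+G+carry(1)=B with W=1; with digits 0,1,3,4,5,7,9 already taken and all letters distinct, the only value for G is 6 ⇒ G=6.
Step 9. [col 4: W + G ≡ B (mod 10)] column 4 reads W+G+carry(1)=B with W=1, G=6; with digits 0,1,3,4,5,6,7,9 already taken and all letters distinct, the only value for B is 8 ⇒ B=8.
Step 10. [col 5: R + D ≡ H (mod 10)] in column 5 we have R+D≡H with carry-in 0; given D=7, H=9 and digits 0,1,3,4,5,6,7,8,9 already taken and all letters distinct, that pins R to 2, so R=2.

Answer: B=8, D=7, E=3, G=6, H=9, L=5, R=2, V=4, W=1, Z=0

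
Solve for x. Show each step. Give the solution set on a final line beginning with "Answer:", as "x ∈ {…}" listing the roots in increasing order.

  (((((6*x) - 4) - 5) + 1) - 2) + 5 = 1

Step 1. [(((((6*x) - 4) - 5) + 1) - 2) + 5 = 1] the outer +5 inverts by subtracting 5, so sub: ((((6*x) - 4) - 5) + 1) - 2 = -4.
Step 2. [((((6*x) - 4) - 5) + 1) - 2 = -4] add 2: x sits inside (… - 2) ⇒ sub: (((6*x) - 4) - 5) + 1 = -2.
Step 3. [(((6*x) - 4) - 5) + 1 = -2] peel the +1: subtract 1 from each side ⇒ sub: ((6*x) - 4) - 5 = -3.
Step 4. [((6*x) - 4) - 5 = -3] the outer -5 inverts by adding 5 ⇒ sub: (6*x) - 4 = 2.
Step 5. [(6*x) - 4 = 2] peel the -4: add 4 from each side, so sub: 6*x = 6.
Step 6. [6*x = 6] leading coefficient 6: divide by 6. So div: x = 1.

Answer: x ∈ {1}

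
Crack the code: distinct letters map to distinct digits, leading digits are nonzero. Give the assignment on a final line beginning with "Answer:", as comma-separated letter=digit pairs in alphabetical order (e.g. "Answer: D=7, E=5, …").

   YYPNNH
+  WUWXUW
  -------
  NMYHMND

Step 1. [N] N is the leading digit of a 7-digit sum of two 6-digit numbers; the final carry is exactly 1. So N=1.
Step 2. [col 1: H + W ≡ D (mod 10)] D=0 is one option consistent with column 1 (H + W ≡ D (mod 10), carry-in 0) — take it, so D=0.
Step 3. [col 1: H + W ≡ D (mod 10)] H=2 is one option consistent with column 1 (H + W ≡ D (mod 10), carry-in 0) — take it. So H=2.
Step 4. [col 1: H + W ≡ D (mod 10)] in column 1 we have H+W≡D with carry-in 0; given H=2, D=0 and digits 0,1,2 already taken and all letters distinct, that pins W to 8. So W=8.
Step 5. [col 2: N + U ≡ N (mod 10)] column 2 reads N+U+carry(1)=N with N=1; with digits 0,1,2,8 already taken and all letters distinct, the only value for U is 9, so U=9.
Step 6. [col 3: N + X ≡ M (mod 10)] no forcing yet in column 3 (carry-in 1); X=3 is free and consistent — try it ⇒ X=3.
Step 7. [col 3: N + X ≡ M (mod 10)] from column 3 (N=1, X=3, carry-in 1, digits 0,1,2,3,8,9 already taken and all letters distinct): M must equal 5, so M=5.
Step 8. [col 4: P + W ≡ H (mod 10)] from column 4 (W=8, H=2, carry-in 0, digits 0,1,2,3,5,8,9 already taken and all letters distinct): P must equal 4. So P=4.
Step 9. [col 5: Y + U ≡ Y (mod 10)] Y=6 is one option consistent with column 5 (Y + U ≡ Y (mod 10), carry-in 1) — take it. So Y=6.

Answer: D=0, H=2, M=5, N=1, P=4, U=9, W=8, X=3, Y=6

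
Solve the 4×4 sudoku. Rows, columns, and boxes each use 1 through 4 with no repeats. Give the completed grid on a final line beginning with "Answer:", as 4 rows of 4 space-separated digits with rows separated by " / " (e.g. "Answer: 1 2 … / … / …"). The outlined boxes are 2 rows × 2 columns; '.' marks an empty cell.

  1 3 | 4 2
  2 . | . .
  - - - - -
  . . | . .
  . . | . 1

Step 1. [r3c4∈{3,4}] 4 has one home in col 4: r3c4 ⇒ r3c4=4.
Step 2. [r4c1∈{3,4}] in col 1, 4 fits only at r4c1 ⇒ r4c1=4.
Step 3. [r4c3∈{2,3}] in row 4, 3 fits only at r4c3. So r4c3=3.
Step 4. [r3c3∈{2}] nothing but 2 survives at r3c3, so r3c3=2.
Step 5. [r2c3∈{1}] nothing but 1 survives at r2c3. So r2c3=1.
Step 6. [r2c2∈{4}] r2c2's peers cover all but 4. So r2c2=4.
Step 7. [r3c2∈{1}] only 1 remains possible at r3c2, so r3c2=1.
Step 8. [r4c2∈{2}] r4c2 is down to just 2 ⇒ r4c2=2.
Step 9. [r2c4∈{3}] r2c4 is down to just 3, so r2c4=3.
Step 10. [r3c1∈{3}] nothing but 3 survives at r3c1. So r3c1=3.

Answer: 1 3 4 2 / 2 4 1 3 / 3 1 2 4 / 4 2 3 1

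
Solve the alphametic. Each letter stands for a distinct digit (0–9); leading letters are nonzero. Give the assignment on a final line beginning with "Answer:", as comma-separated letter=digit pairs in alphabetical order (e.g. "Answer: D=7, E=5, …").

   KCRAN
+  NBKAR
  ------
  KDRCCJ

Step 1. [col 1: N + R ≡ J (mod 10)] column 1 (N + R ≡ J (mod 10), carry-in 0) doesn't pin R yet; pick R=6 and continue, so R=6.
Step 2. [col 1: N + R ≡ J (mod 10)] no forcing yet in column 1 (carry-in 0); J=4 is free and consistent — try it ⇒ J=4.
Step 3. [col 1: N + R ≡ J (mod 10)] column 1: given R=6, J=4, carry-in 0, and digits 4,6 already taken and all letters distinct, N+R≡J (mod 10) forces N=8. So N=8.
Step 4. [col 2: A + A ≡ C (mod 10)] A=3 is one option consistent with column 2 (A + A ≡ C (mod 10), carry-in 1) — take it, so A=3.
Step 5. [col 2: A + A ≡ C (mod 10)] from column 2 (A=3, carry-in 1, digits 3,4,6,8 already taken and all letters distinct): C must equal 7 ⇒ C=7.
Step 6. [col 3: R + K ≡ C (mod 10)] from column 3 (R=6, C=7, carry-in 0, digits 3,4,6,7,8 already taken and all letters distinct): K must equal 1 ⇒ K=1.
Step 7. [col 4: C + B ≡ R (mod 10)] column 4: given C=7, R=6, carry-in 0, and digits 1,3,4,6,7,8 already taken and all letters distinct, C+B≡R (mod 10) forces B=9. So B=9.
Step 8. [col 5: K + N ≡ D (mod 10)] column 5: given K=1, N=8, carry-in 1, and digits 1,3,4,6,7,8,9 already taken and all letters distinct, K+N≡D (mod 10) forces D=0 ⇒ D=0.

Answer: A=3, B=9, C=7, D=0, J=4, K=1, N=8, R=6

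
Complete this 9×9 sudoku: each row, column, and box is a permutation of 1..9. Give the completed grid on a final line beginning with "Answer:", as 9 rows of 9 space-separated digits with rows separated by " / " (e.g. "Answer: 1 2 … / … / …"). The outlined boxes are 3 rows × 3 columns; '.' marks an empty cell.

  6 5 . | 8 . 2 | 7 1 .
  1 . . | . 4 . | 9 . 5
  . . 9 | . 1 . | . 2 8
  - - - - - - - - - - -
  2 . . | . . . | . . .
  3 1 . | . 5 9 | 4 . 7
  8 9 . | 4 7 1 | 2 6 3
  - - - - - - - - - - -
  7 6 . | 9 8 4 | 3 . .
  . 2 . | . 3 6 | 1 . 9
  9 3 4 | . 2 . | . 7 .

Step 1. [r2c4∈{3,6,7}] 6 has one home in row 2: r2c4, so r2c4=6.
Step 2. [r7c8∈{5}] r7c8's peers cover all but 5 ⇒ r7c8=5.
Step 3. [r9c7∈{6,8}] r9c7 is the only open cell in row 9 admitting 8, so r9c7=8.
Step 4. [r2c3∈{2,3,7,8}] in row 2, 2 fits only at r2c3 ⇒ r2c3=2.
Step 5. [r4c3∈{5,6,7}] in col 3, 7 fits only at r4c3. So r4c3=7.
Step 6. [r9c6∈{5}] r9c6 is down to just 5 ⇒ r9c6=5.
Step 7. [r4c6∈{3,8}] 8 has one home in col 6: r4c6, so r4c6=8.
Step 8. [r3c4∈{3,5,7}] across row 3, 5 lands solely at r3c4 ⇒ r3c4=5.
Step 9. [r3c6∈{3,7}] across row 3, 3 lands solely at r3c6. So r3c6=3.
Step 10. [r3c2∈{4,7}] 7 has one home in row 3: r3c2 ⇒ r3c2=7.
Step 11. [r8c3∈{5,8}] 8 has one home in row 8: r8c3. So r8c3=8.
Step 12. [r4c4∈{3}] r4c4's peers cover all but 3 ⇒ r4c4=3.
Step 13. [r6c3∈{5}] r6c3 has the single candidate 5, so r6c3=5.
Step 14. [r8c8∈{4}] r8c8's peers cover all but 4 ⇒ r8c8=4.
Step 15. [r3c1∈{4}] only 4 remains possible at r3c1. So r3c1=4.
Step 16. [r4c8∈{9}] r4c8 is down to just 9. So r4c8=9.
Step 17. [r7c3∈{1}] r7c3 is down to just 1. So r7c3=1.
Step 18. [r4c2∈{4}] r4c2's peers cover all but 4. So r4c2=4.
Step 19. [r8c4∈{7}] only 7 remains possible at r8c4, so r8c4=7.
Step 20. [r5c8∈{8}] nothing but 8 survives at r5c8 ⇒ r5c8=8.
Step 21. [r9c4∈{1}] r9c4's peers cover all but 1 ⇒ r9c4=1.
Step 22. [r3c7∈{6}] r3c7's peers cover all but 6, so r3c7=6.
Step 23. [r9c9∈{6}] r9c9 has the single candidate 6 ⇒ r9c9=6.
Step 24. [r2c8∈{3}] nothing but 3 survives at r2c8, so r2c8=3.
Step 25. [r1c3∈{3}] r1c3 is down to just 3 ⇒ r1c3=3.
Step 26. [r1c5∈{9}] only 9 remains possible at r1c5. So r1c5=9.
Step 27. [r5c3∈{6}] nothing but 6 survives at r5c3 ⇒ r5c3=6.
Step 28. [r5c4∈{2}] only 2 remains possible at r5c4, so r5c4=2.
Step 29. [r8c1∈{5}] nothing but 5 survives at r8c1. So r8c1=5.
Step 30. [r2c2∈{8}] r2c2's peers cover all but 8. So r2c2=8.
Step 31. [r4c7∈{5}] nothing but 5 survives at r4c7, so r4c7=5.
Step 32. [r7c9∈{2}] r7c9 has the single candidate 2. So r7c9=2.
Step 33. [r4c9∈{1}] r4c9 is down to just 1 ⇒ r4c9=1.
Step 34. [r1c9∈{4}] only 4 remains possible at r1c9. So r1c9=4.
Step 35. [r4c5∈{6}] r4c5 has the single candidate 6. So r4c5=6.
Step 36. [r2c6∈{7}] r2c6's peers cover all but 7, so r2c6=7.

Answer: 6 5 3 8 9 2 7 1 4 / 1 8 2 6 4 7 9 3 5 / 4 7 9 5 1 3 6 2 8 / 2 4 7 3 6 8 5 9 1 / 3 1 6 2 5 9 4 8 7 / 8 9 5 4 7 1 2 6 3 / 7 6 1 9 8 4 3 5 2 / 5 2 8 7 3 6 1 4 9 / 9 3 4 1 2 5 8 7 6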